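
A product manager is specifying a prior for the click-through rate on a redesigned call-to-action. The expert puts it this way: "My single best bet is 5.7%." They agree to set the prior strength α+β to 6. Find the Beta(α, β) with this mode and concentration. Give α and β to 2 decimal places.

For α,β > 1 the Beta mode is (α−1)/(α+β−2). With α+β = 6, the mode is (α−1)/4.
Set (α−1)/4 = 0.057 → α = 1 + 0.057·4 = 1.23.
β = 6 − α = 4.77.

α = 1.23, β = 4.77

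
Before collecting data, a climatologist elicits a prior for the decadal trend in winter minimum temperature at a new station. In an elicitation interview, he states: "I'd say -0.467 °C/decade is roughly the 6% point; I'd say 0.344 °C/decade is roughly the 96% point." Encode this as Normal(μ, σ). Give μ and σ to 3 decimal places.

μ = -0.086, σ = 0.245

The p-quantile of Normal(μ,σ) is μ + z_p·σ, with z_{0.06} = -1.555 and z_{0.96} = 1.751.
Eliminate σ: μ = (z₂·x₁ − z₁·x₂)/(z₂ − z₁) = (1.751·-0.467 − (-1.555)·0.344)/3.305 = -0.086.
Then σ = (x₂ − x₁)/(z₂ − z₁) = (0.344 − -0.467)/3.305 = 0.245.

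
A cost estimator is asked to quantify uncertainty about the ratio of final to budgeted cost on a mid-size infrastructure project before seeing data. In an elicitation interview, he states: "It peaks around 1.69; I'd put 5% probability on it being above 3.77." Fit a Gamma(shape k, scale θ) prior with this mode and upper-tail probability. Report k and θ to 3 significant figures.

k ≈ 5.27, θ ≈ 0.396

Gamma(k,θ) with k>1 has mode (k−1)θ, so θ = 1.69/(k−1).
Need P(X < 3.77) = 0.95 with θ tied to k this way. Start at k = 2, θ = 1.69: P(X<3.77) ≈ 0.653.
Too low — raise k to concentrate. Iterating converges to k ≈ 5.27.
Then θ = 1.69/(5.27−1) ≈ 0.396.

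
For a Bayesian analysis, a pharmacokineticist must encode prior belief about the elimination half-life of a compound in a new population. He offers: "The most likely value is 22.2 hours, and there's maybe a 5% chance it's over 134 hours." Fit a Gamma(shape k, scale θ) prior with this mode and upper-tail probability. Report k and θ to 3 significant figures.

k ≈ 1.71, θ ≈ 31.5

Gamma(k,θ) with k>1 has mode (k−1)θ, so θ = 22.2/(k−1).
Need P(X < 134) = 0.95 with θ tied to k this way. Start at k = 2, θ = 22.2: P(X<134) ≈ 0.983.
Too high — lower k to spread out. Iterating converges to k ≈ 1.71.
Then θ = 22.2/(1.71−1) ≈ 31.5.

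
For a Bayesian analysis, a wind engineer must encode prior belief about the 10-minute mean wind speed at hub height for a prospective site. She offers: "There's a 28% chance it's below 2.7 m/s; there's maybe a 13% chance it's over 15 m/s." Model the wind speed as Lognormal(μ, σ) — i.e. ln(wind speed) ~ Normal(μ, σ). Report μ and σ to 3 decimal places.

μ ≈ 1.578, σ ≈ 1.003

If T ~ Lognormal(μ,σ) then ln T ~ Normal(μ,σ), so the p-quantile of ln T is μ + z_p·σ.
ln(2.7) = 0.9933 and ln(15) = 2.708; z_{0.28} = -0.5828, z_{0.87} = 1.126.
σ = (2.708 − 0.9933)/(1.126 − (-0.5828)) = 1.003.
μ = 0.9933 − (-0.5828)·1.003 = 1.578.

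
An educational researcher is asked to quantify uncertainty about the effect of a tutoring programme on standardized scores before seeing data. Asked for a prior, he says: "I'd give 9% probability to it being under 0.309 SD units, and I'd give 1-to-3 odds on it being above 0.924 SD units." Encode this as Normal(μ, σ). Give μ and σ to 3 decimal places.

For Normal(μ,σ), the p-quantile is μ + z_p·σ. Here z_{0.09} = -1.341, z_{0.75} = 0.6745.
So 0.309 = μ − 1.341σ and 0.924 = μ + 0.6745σ.
Subtracting: σ = (0.924 − 0.309)/(0.6745 − (-1.341)) = 0.305.
Then μ = 0.309 − (-1.341)·0.305 = 0.718.

μ = 0.718, σ = 0.305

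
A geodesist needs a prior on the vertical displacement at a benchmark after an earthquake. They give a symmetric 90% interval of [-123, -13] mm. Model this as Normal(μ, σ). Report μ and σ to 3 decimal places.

A symmetric 90% interval runs μ ± z·σ with z = 1.645.
Half-width = 55, so σ = 55/1.645 = 33.438.
μ is the interval midpoint, -68.000.

μ = -68.000, σ = 33.438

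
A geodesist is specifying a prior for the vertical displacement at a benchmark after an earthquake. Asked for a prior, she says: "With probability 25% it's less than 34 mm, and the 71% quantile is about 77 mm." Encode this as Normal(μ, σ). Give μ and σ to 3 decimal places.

μ = 57.621, σ = 35.020

The p-quantile of Normal(μ,σ) is μ + z_p·σ, with z_{0.25} = -0.6745 and z_{0.71} = 0.5534.
Eliminate σ: μ = (z₂·x₁ − z₁·x₂)/(z₂ − z₁) = (0.5534·34 − (-0.6745)·77)/1.228 = 57.621.
Then σ = (x₂ − x₁)/(z₂ − z₁) = (77 − 34)/1.228 = 35.020.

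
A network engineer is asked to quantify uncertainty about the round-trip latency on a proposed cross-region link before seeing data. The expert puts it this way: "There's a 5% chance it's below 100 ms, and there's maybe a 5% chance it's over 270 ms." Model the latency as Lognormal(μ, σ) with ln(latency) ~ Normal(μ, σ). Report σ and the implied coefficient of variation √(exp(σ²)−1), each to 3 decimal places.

σ ≈ 0.302, CV ≈ 0.309

If T ~ Lognormal(μ,σ) then ln T ~ Normal(μ,σ), so the p-quantile of ln T is μ + z_p·σ.
ln(100) = 4.605 and ln(270) = 5.598; z_{0.05} = -1.645, z_{0.95} = 1.645.
σ = (5.598 − 4.605)/(1.645 − (-1.645)) = 0.302.
μ = 4.605 − (-1.645)·0.302 = 5.102.
CV = √(exp(σ²)−1) = √(exp(0.0912)−1) = 0.309.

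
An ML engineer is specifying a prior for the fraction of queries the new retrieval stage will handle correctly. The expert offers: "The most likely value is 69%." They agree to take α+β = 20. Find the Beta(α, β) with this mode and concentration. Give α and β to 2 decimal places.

For α,β > 1 the Beta mode is (α−1)/(α+β−2). With α+β = 20, the mode is (α−1)/18.
Set (α−1)/18 = 0.69 → α = 1 + 0.69·18 = 13.42.
β = 20 − α = 6.58.

α = 13.42, β = 6.58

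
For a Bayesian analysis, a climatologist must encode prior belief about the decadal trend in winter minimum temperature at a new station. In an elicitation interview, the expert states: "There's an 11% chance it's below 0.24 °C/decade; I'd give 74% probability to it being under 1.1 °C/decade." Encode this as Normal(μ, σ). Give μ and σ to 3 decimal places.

μ = 0.804, σ = 0.460

The p-quantile of Normal(μ,σ) is μ + z_p·σ, with z_{0.11} = -1.227 and z_{0.74} = 0.6433.
Eliminate σ: μ = (z₂·x₁ − z₁·x₂)/(z₂ − z₁) = (0.6433·0.24 − (-1.227)·1.1)/1.87 = 0.804.
Then σ = (x₂ − x₁)/(z₂ − z₁) = (1.1 − 0.24)/1.87 = 0.460.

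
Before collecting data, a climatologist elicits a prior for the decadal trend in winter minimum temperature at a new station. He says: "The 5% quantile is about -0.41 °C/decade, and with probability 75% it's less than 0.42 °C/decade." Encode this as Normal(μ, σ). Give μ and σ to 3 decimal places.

μ = 0.179, σ = 0.358

For Normal(μ,σ), the p-quantile is μ + z_p·σ. Here z_{0.05} = -1.645, z_{0.75} = 0.6745.
So -0.41 = μ − 1.645σ and 0.42 = μ + 0.6745σ.
Subtracting: σ = (0.42 − -0.41)/(0.6745 − (-1.645)) = 0.358.
Then μ = -0.41 − (-1.645)·0.358 = 0.179.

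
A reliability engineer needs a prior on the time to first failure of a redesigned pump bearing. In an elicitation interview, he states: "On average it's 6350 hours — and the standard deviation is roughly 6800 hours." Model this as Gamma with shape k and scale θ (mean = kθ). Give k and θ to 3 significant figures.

k ≈ 0.872, θ ≈ 7280

For Gamma(k, scale θ): mean = kθ, variance = kθ², so CV = 1/√k.
CV = SD/mean = 6800/6350 = 1.071, hence k = 1/CV² = 0.872.
Then θ = mean/k = 6350/0.872 = 7280.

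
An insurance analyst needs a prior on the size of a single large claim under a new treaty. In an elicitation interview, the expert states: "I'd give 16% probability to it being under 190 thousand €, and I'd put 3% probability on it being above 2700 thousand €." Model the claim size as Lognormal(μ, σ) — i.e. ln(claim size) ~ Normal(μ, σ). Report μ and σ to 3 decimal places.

If T ~ Lognormal(μ,σ) then ln T ~ Normal(μ,σ), so the p-quantile of ln T is μ + z_p·σ.
ln(190) = 5.247 and ln(2700) = 7.901; z_{0.16} = -0.9945, z_{0.97} = 1.881.
σ = (7.901 − 5.247)/(1.881 − (-0.9945)) = 0.923.
μ = 5.247 − (-0.9945)·0.923 = 6.165.

μ ≈ 6.165, σ ≈ 0.923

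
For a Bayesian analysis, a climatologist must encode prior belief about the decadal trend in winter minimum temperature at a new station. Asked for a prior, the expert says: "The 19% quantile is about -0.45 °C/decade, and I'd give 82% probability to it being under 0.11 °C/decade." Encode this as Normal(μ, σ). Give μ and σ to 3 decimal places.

μ = -0.176, σ = 0.312

For Normal(μ,σ), the p-quantile is μ + z_p·σ. Here z_{0.19} = -0.8779, z_{0.82} = 0.9154.
So -0.45 = μ − 0.8779σ and 0.11 = μ + 0.9154σ.
Subtracting: σ = (0.11 − -0.45)/(0.9154 − (-0.8779)) = 0.312.
Then μ = -0.45 − (-0.8779)·0.312 = -0.176.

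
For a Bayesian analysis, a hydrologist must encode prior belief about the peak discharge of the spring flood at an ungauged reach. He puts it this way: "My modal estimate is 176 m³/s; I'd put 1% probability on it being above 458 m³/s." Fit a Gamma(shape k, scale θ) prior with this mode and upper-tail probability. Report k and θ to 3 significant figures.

k ≈ 6.09, θ ≈ 34.6

Gamma(k,θ) with k>1 has mode (k−1)θ, so θ = 176/(k−1).
Need P(X < 458) = 0.99 with θ tied to k this way. Start at k = 2, θ = 176: P(X<458) ≈ 0.733.
Too low — raise k to concentrate. Iterating converges to k ≈ 6.09.
Then θ = 176/(6.09−1) ≈ 34.6.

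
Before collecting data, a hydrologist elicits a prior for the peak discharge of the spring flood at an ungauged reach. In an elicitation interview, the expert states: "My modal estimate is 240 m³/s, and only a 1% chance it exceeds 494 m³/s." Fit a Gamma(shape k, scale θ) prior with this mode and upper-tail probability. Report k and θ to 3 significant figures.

k ≈ 10.4, θ ≈ 25.6

Gamma(k,θ) with k>1 has mode (k−1)θ, so θ = 240/(k−1).
Need P(X < 494) = 0.99 with θ tied to k this way. Start at k = 2, θ = 240: P(X<494) ≈ 0.610.
Too low — raise k to concentrate. Iterating converges to k ≈ 10.4.
Then θ = 240/(10.4−1) ≈ 25.6.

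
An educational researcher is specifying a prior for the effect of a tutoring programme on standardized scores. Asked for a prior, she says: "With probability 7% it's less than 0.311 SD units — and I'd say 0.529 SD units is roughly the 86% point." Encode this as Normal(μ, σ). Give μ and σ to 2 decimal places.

μ = 0.44, σ = 0.09

The p-quantile of Normal(μ,σ) is μ + z_p·σ, with z_{0.07} = -1.476 and z_{0.86} = 1.08.
Eliminate σ: μ = (z₂·x₁ − z₁·x₂)/(z₂ − z₁) = (1.08·0.311 − (-1.476)·0.529)/2.556 = 0.44.
Then σ = (x₂ − x₁)/(z₂ − z₁) = (0.529 − 0.311)/2.556 = 0.09.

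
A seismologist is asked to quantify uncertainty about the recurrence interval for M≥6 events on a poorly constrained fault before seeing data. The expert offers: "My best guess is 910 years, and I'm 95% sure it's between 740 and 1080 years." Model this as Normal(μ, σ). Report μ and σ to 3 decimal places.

A symmetric 95% interval runs μ ± z·σ with z = 1.96.
Half-width = 170, so σ = 170/1.96 = 86.736.
μ is the stated best guess, 910.000.

μ = 910.000, σ = 86.736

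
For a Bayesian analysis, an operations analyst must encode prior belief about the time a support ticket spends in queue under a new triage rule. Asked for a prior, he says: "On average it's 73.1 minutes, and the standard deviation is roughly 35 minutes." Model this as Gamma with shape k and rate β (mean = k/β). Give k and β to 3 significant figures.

For Gamma(k, rate β): mean = k/β, variance = k/β², so CV = 1/√k.
CV = SD/mean = 35/73.1 = 0.4788, hence k = 1/CV² = 4.36.
Then β = k/mean = 4.36/73.1 = 0.0597.

k ≈ 4.36, β ≈ 0.0597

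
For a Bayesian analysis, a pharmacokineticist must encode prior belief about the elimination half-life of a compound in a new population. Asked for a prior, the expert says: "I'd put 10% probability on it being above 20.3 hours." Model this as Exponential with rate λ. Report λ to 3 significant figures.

P(T > 20.3) = e^(−λ·20.3) = 0.1, so λ = −ln(0.1)/20.3 = 0.113.

λ ≈ 0.113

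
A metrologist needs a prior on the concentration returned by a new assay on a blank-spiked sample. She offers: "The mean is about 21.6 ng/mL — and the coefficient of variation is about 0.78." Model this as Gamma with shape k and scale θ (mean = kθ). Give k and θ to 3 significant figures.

k ≈ 1.64, θ ≈ 13.1

For Gamma(k, scale θ): mean = kθ, variance = kθ², so CV = 1/√k.
CV = 0.78, hence k = 1/CV² = 1.64.
Then θ = mean/k = 21.6/1.64 = 13.1.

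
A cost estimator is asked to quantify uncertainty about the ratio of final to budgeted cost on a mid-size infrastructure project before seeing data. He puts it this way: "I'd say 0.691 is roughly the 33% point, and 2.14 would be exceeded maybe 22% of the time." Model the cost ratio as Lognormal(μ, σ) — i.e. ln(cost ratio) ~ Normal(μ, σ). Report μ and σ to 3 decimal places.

If T ~ Lognormal(μ,σ) then ln T ~ Normal(μ,σ), so the p-quantile of ln T is μ + z_p·σ.
ln(0.691) = -0.3696 and ln(2.14) = 0.7608; z_{0.33} = -0.4399, z_{0.78} = 0.7722.
σ = (0.7608 − -0.3696)/(0.7722 − (-0.4399)) = 0.933.
μ = -0.3696 − (-0.4399)·0.933 = 0.041.

μ ≈ 0.041, σ ≈ 0.933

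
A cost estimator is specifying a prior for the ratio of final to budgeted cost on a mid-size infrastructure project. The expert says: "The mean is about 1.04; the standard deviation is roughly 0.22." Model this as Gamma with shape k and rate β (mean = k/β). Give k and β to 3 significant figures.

For Gamma(k, rate β): mean = k/β, variance = k/β², so CV = 1/√k.
CV = SD/mean = 0.22/1.04 = 0.2115, hence k = 1/CV² = 22.3.
Then β = k/mean = 22.3/1.04 = 21.5.

k ≈ 22.3, β ≈ 21.5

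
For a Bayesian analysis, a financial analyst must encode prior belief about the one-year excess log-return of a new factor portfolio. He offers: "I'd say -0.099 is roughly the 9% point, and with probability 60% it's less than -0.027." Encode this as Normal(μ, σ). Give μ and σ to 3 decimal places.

μ = -0.038, σ = 0.045

For Normal(μ,σ), the p-quantile is μ + z_p·σ. Here z_{0.09} = -1.341, z_{0.6} = 0.2533.
So -0.099 = μ − 1.341σ and -0.027 = μ + 0.2533σ.
Subtracting: σ = (-0.027 − -0.099)/(0.2533 − (-1.341)) = 0.045.
Then μ = -0.099 − (-1.341)·0.045 = -0.038.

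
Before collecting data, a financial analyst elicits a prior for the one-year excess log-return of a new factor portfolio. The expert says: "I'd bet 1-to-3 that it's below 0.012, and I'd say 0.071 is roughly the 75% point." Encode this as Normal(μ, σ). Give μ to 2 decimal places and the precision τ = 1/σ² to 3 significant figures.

μ = 0.04, τ = 523

For Normal(μ,σ), the p-quantile is μ + z_p·σ. Here z_{0.25} = -0.6745, z_{0.75} = 0.6745.
So 0.012 = μ − 0.6745σ and 0.071 = μ + 0.6745σ.
Subtracting: σ = (0.071 − 0.012)/(0.6745 − (-0.6745)) = 0.04.
Then μ = 0.012 − (-0.6745)·0.04 = 0.04.
Precision τ = 1/σ² = 1/0.04374² = 523.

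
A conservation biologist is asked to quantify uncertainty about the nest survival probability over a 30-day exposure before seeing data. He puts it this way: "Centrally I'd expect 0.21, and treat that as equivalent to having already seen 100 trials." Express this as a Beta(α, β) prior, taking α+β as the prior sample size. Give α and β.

Under the effective-sample-size interpretation, Beta(α, β) has prior mean α/(α+β) and prior sample size α+β.
So α+β = 100 and α/(α+β) = 0.21, giving α = 0.21·100 = 21 and β = 100 − 21 = 79.

α = 21, β = 79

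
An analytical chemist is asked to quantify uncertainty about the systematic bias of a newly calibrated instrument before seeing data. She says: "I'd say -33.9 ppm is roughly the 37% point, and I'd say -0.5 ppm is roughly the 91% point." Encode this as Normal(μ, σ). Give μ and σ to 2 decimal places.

μ = -27.27, σ = 19.97

For Normal(μ,σ), the p-quantile is μ + z_p·σ. Here z_{0.37} = -0.3319, z_{0.91} = 1.341.
So -33.9 = μ − 0.3319σ and -0.5 = μ + 1.341σ.
Subtracting: σ = (-0.5 − -33.9)/(1.341 − (-0.3319)) = 19.97.
Then μ = -33.9 − (-0.3319)·19.97 = -27.27.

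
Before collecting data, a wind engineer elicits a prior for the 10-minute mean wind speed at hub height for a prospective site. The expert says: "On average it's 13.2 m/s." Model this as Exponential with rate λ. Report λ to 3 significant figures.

λ ≈ 0.0758

Exponential mean = 1/λ, so λ = 1/13.2 = 0.0758.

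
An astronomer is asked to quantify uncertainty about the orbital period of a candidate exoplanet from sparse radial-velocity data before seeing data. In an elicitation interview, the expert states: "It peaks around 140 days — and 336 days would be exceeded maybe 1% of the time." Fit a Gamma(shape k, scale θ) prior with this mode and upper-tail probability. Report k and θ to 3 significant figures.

Gamma(k,θ) with k>1 has mode (k−1)θ, so θ = 140/(k−1).
Need P(X < 336) = 0.99 with θ tied to k this way. Start at k = 2, θ = 140: P(X<336) ≈ 0.692.
Too low — raise k to concentrate. Iterating converges to k ≈ 7.18.
Then θ = 140/(7.18−1) ≈ 22.7.

k ≈ 7.18, θ ≈ 22.7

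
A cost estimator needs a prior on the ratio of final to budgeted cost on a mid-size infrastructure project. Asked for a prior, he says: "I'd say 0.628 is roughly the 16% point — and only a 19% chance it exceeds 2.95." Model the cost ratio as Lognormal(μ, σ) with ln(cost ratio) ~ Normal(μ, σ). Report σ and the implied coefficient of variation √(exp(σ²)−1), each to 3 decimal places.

If T ~ Lognormal(μ,σ) then ln T ~ Normal(μ,σ), so the p-quantile of ln T is μ + z_p·σ.
ln(0.628) = -0.4652 and ln(2.95) = 1.082; z_{0.16} = -0.9945, z_{0.81} = 0.8779.
σ = (1.082 − -0.4652)/(0.8779 − (-0.9945)) = 0.826.
μ = -0.4652 − (-0.9945)·0.826 = 0.356.
CV = √(exp(σ²)−1) = √(exp(0.6827)−1) = 0.990.

σ ≈ 0.826, CV ≈ 0.990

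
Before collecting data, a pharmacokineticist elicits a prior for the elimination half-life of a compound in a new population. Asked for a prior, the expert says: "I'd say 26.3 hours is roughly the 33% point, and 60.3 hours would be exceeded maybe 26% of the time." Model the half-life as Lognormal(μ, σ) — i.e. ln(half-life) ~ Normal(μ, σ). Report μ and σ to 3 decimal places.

μ ≈ 3.607, σ ≈ 0.766

If T ~ Lognormal(μ,σ) then ln T ~ Normal(μ,σ), so the p-quantile of ln T is μ + z_p·σ.
ln(26.3) = 3.27 and ln(60.3) = 4.099; z_{0.33} = -0.4399, z_{0.74} = 0.6433.
σ = (4.099 − 3.27)/(0.6433 − (-0.4399)) = 0.766.
μ = 3.27 − (-0.4399)·0.766 = 3.607.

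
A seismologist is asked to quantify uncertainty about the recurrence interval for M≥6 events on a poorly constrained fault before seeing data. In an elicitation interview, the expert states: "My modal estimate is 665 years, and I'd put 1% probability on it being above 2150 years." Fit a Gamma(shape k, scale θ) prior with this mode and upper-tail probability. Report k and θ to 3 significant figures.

Gamma(k,θ) with k>1 has mode (k−1)θ, so θ = 665/(k−1).
Need P(X < 2150) = 0.99 with θ tied to k this way. Start at k = 2, θ = 665: P(X<2150) ≈ 0.833.
Too low — raise k to concentrate. Iterating converges to k ≈ 4.21.
Then θ = 665/(4.21−1) ≈ 207.

k ≈ 4.21, θ ≈ 207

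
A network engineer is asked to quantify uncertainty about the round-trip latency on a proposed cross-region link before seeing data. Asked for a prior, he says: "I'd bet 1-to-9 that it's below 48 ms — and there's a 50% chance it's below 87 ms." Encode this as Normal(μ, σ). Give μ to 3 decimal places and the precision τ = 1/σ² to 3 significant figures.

μ = 87.000, τ = 0.00108

The p-quantile of Normal(μ,σ) is μ + z_p·σ, with z_{0.1} = -1.282 and z_{0.5} = 0.
Eliminate σ: μ = (z₂·x₁ − z₁·x₂)/(z₂ − z₁) = (0·48 − (-1.282)·87)/1.282 = 87.000.
Then σ = (x₂ − x₁)/(z₂ − z₁) = (87 − 48)/1.282 = 30.432.
Precision τ = 1/σ² = 1/30.43² = 0.00108.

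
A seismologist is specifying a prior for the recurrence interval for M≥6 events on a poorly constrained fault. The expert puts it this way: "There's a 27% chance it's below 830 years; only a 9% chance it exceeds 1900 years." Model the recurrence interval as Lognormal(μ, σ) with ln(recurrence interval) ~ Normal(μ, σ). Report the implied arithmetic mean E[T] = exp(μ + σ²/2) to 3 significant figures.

If T ~ Lognormal(μ,σ) then ln T ~ Normal(μ,σ), so the p-quantile of ln T is μ + z_p·σ.
ln(830) = 6.721 and ln(1900) = 7.55; z_{0.27} = -0.6128, z_{0.91} = 1.341.
σ = (7.55 − 6.721)/(1.341 − (-0.6128)) = 0.424.
μ = 6.721 − (-0.6128)·0.424 = 6.981.
E[T] = exp(μ + σ²/2) = exp(6.981 + 0.0899) = 1180 years.

E[T] ≈ 1180 years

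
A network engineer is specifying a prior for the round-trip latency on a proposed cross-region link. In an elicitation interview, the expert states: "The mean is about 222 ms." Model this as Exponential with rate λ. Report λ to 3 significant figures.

Exponential mean = 1/λ, so λ = 1/222.0 = 0.0045.

λ ≈ 0.0045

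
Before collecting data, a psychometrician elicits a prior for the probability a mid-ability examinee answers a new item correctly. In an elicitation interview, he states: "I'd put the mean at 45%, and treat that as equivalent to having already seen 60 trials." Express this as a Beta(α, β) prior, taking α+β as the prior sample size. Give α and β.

Under the effective-sample-size interpretation, Beta(α, β) has prior mean α/(α+β) and prior sample size α+β.
So α+β = 60 and α/(α+β) = 0.45, giving α = 0.45·60 = 27 and β = 60 − 27 = 33.

α = 27, β = 33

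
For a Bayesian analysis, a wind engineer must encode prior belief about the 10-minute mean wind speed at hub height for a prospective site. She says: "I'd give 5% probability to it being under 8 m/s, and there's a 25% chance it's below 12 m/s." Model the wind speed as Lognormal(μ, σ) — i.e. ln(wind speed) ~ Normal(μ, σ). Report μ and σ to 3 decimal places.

If T ~ Lognormal(μ,σ) then ln T ~ Normal(μ,σ), so the p-quantile of ln T is μ + z_p·σ.
ln(8) = 2.079 and ln(12) = 2.485; z_{0.05} = -1.645, z_{0.25} = -0.6745.
σ = (2.485 − 2.079)/(-0.6745 − (-1.645)) = 0.418.
μ = 2.079 − (-1.645)·0.418 = 2.767.

μ ≈ 2.767, σ ≈ 0.418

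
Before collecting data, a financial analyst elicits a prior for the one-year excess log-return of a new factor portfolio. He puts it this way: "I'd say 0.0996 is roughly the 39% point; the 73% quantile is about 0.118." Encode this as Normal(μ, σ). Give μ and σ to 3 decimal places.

For Normal(μ,σ), the p-quantile is μ + z_p·σ. Here z_{0.39} = -0.2793, z_{0.73} = 0.6128.
So 0.0996 = μ − 0.2793σ and 0.118 = μ + 0.6128σ.
Subtracting: σ = (0.118 − 0.0996)/(0.6128 − (-0.2793)) = 0.021.
Then μ = 0.0996 − (-0.2793)·0.021 = 0.105.

μ = 0.105, σ = 0.021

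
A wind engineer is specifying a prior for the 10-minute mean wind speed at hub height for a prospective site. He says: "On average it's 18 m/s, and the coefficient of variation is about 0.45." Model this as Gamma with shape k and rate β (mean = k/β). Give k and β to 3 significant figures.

k ≈ 4.94, β ≈ 0.274

For Gamma(k, rate β): mean = k/β, variance = k/β², so CV = 1/√k.
CV = 0.45, hence k = 1/CV² = 4.94.
Then β = k/mean = 4.94/18 = 0.274.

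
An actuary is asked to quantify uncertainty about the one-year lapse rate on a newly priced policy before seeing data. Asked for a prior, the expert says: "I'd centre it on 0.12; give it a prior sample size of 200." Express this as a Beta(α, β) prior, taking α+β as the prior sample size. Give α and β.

Under the effective-sample-size interpretation, Beta(α, β) has prior mean α/(α+β) and prior sample size α+β.
So α+β = 200 and α/(α+β) = 0.12, giving α = 0.12·200 = 24 and β = 200 − 24 = 176.

α = 24, β = 176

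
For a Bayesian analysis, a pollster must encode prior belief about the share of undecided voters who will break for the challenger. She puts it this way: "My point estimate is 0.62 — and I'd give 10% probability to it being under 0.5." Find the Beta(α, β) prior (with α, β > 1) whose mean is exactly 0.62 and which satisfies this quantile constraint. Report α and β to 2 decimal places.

With mean 0.62 fixed, write α = 0.62s, β = 0.38s where s = α+β.
Need P(θ < 0.5) = 0.1 under Beta(0.62s, 0.38s). Normal approximation: (q−m)/√(m(1−m)/s) ≈ z_{0.1} = -1.28, so s ≈ 0.62·0.38·(-1.28)²/(0.5−0.62)² = 26.9.
At s = 26.9: P(θ<0.5) ≈ 0.102. Adjusting to match 0.1 gives s ≈ 27.37.
So α = 0.62·27.37 ≈ 16.97, β = 0.38·27.37 ≈ 10.40.

α ≈ 16.97, β ≈ 10.40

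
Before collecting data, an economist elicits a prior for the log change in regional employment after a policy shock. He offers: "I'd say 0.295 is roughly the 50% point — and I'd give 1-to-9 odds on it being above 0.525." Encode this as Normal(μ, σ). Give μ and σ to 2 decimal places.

The p-quantile of Normal(μ,σ) is μ + z_p·σ, with z_{0.5} = 0 and z_{0.9} = 1.282.
Eliminate σ: μ = (z₂·x₁ − z₁·x₂)/(z₂ − z₁) = (1.282·0.295 − (0)·0.525)/1.282 = 0.29.
Then σ = (x₂ − x₁)/(z₂ − z₁) = (0.525 − 0.295)/1.282 = 0.18.

μ = 0.29, σ = 0.18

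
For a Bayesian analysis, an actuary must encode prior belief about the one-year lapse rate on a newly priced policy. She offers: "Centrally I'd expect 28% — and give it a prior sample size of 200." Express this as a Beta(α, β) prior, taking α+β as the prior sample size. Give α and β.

α = 56, β = 144

Under the effective-sample-size interpretation, Beta(α, β) has prior mean α/(α+β) and prior sample size α+β.
So α+β = 200 and α/(α+β) = 0.28, giving α = 0.28·200 = 56 and β = 200 − 56 = 144.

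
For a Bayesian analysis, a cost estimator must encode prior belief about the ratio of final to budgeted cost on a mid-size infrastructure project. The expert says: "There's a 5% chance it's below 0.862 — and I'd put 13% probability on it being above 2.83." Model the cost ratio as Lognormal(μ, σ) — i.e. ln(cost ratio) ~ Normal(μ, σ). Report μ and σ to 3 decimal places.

μ ≈ 0.557, σ ≈ 0.429

If T ~ Lognormal(μ,σ) then ln T ~ Normal(μ,σ), so the p-quantile of ln T is μ + z_p·σ.
ln(0.862) = -0.1485 and ln(2.83) = 1.04; z_{0.05} = -1.645, z_{0.87} = 1.126.
σ = (1.04 − -0.1485)/(1.126 − (-1.645)) = 0.429.
μ = -0.1485 − (-1.645)·0.429 = 0.557.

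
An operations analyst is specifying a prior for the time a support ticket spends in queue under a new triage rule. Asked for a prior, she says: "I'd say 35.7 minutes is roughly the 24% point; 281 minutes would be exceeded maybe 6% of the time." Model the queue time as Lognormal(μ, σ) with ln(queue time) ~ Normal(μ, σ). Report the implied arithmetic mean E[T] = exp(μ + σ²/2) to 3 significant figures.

E[T] ≈ 103 minutes

If T ~ Lognormal(μ,σ) then ln T ~ Normal(μ,σ), so the p-quantile of ln T is μ + z_p·σ.
ln(35.7) = 3.575 and ln(281) = 5.638; z_{0.24} = -0.7063, z_{0.94} = 1.555.
σ = (5.638 − 3.575)/(1.555 − (-0.7063)) = 0.912.
μ = 3.575 − (-0.7063)·0.912 = 4.220.
E[T] = exp(μ + σ²/2) = exp(4.220 + 0.4163) = 103 minutes.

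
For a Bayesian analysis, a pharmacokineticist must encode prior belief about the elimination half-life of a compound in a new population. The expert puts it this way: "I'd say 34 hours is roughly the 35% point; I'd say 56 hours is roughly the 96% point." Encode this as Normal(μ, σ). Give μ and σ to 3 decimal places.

μ = 37.969, σ = 10.300

For Normal(μ,σ), the p-quantile is μ + z_p·σ. Here z_{0.35} = -0.3853, z_{0.96} = 1.751.
So 34 = μ − 0.3853σ and 56 = μ + 1.751σ.
Subtracting: σ = (56 − 34)/(1.751 − (-0.3853)) = 10.300.
Then μ = 34 − (-0.3853)·10.300 = 37.969.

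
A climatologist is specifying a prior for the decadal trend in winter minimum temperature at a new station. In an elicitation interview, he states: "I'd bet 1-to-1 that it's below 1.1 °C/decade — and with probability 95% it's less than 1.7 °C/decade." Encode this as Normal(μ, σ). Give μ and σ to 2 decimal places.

μ = 1.10, σ = 0.36

The p-quantile of Normal(μ,σ) is μ + z_p·σ, with z_{0.5} = 0 and z_{0.95} = 1.645.
Eliminate σ: μ = (z₂·x₁ − z₁·x₂)/(z₂ − z₁) = (1.645·1.1 − (0)·1.7)/1.645 = 1.10.
Then σ = (x₂ − x₁)/(z₂ − z₁) = (1.7 − 1.1)/1.645 = 0.36.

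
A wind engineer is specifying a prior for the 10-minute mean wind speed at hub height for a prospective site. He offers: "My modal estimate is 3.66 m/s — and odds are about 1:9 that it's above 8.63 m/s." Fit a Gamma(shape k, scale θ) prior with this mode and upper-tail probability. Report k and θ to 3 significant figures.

k ≈ 3.61, θ ≈ 1.4

Gamma(k,θ) with k>1 has mode (k−1)θ, so θ = 3.66/(k−1).
Need P(X < 8.63) = 0.9 with θ tied to k this way. Start at k = 2, θ = 3.66: P(X<8.63) ≈ 0.682.
Too low — raise k to concentrate. Iterating converges to k ≈ 3.61.
Then θ = 3.66/(3.61−1) ≈ 1.4.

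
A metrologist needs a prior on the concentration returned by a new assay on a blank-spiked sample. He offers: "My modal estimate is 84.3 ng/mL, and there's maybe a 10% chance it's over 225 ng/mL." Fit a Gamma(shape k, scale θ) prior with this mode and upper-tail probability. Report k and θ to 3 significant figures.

k ≈ 2.99, θ ≈ 42.4

Gamma(k,θ) with k>1 has mode (k−1)θ, so θ = 84.3/(k−1).
Need P(X < 225) = 0.9 with θ tied to k this way. Start at k = 2, θ = 84.3: P(X<225) ≈ 0.746.
Too low — raise k to concentrate. Iterating converges to k ≈ 2.99.
Then θ = 84.3/(2.99−1) ≈ 42.4.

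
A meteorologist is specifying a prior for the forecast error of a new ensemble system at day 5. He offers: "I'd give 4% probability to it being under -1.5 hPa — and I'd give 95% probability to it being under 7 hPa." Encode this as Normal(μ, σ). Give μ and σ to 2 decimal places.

For Normal(μ,σ), the p-quantile is μ + z_p·σ. Here z_{0.04} = -1.751, z_{0.95} = 1.645.
So -1.5 = μ − 1.751σ and 7 = μ + 1.645σ.
Subtracting: σ = (7 − -1.5)/(1.645 − (-1.751)) = 2.50.
Then μ = -1.5 − (-1.751)·2.50 = 2.88.

μ = 2.88, σ = 2.50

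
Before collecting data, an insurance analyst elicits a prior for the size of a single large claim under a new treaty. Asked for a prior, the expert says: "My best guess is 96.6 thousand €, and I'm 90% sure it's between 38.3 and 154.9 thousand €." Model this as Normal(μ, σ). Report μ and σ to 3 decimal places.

A symmetric 90% interval runs μ ± z·σ with z = 1.645.
Half-width = 58.3, so σ = 58.3/1.645 = 35.444.
μ is the stated best guess, 96.600.

μ = 96.600, σ = 35.444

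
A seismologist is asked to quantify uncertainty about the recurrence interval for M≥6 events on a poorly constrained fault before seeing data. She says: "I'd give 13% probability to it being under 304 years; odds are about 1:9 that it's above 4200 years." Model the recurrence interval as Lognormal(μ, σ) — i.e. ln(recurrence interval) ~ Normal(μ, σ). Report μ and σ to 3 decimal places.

μ ≈ 6.945, σ ≈ 1.090

If T ~ Lognormal(μ,σ) then ln T ~ Normal(μ,σ), so the p-quantile of ln T is μ + z_p·σ.
ln(304) = 5.717 and ln(4200) = 8.343; z_{0.13} = -1.126, z_{0.9} = 1.282.
σ = (8.343 − 5.717)/(1.282 − (-1.126)) = 1.090.
μ = 5.717 − (-1.126)·1.090 = 6.945.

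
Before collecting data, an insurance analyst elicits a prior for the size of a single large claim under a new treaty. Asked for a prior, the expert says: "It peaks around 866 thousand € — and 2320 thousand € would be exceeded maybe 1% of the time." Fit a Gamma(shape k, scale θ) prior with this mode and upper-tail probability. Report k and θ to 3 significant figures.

Gamma(k,θ) with k>1 has mode (k−1)θ, so θ = 866/(k−1).
Need P(X < 2320) = 0.99 with θ tied to k this way. Start at k = 2, θ = 866: P(X<2320) ≈ 0.748.
Too low — raise k to concentrate. Iterating converges to k ≈ 5.76.
Then θ = 866/(5.76−1) ≈ 182.

k ≈ 5.76, θ ≈ 182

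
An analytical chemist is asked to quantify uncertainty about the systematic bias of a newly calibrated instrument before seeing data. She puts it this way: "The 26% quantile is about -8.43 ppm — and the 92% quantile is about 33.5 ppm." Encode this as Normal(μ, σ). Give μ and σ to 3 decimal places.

For Normal(μ,σ), the p-quantile is μ + z_p·σ. Here z_{0.26} = -0.6433, z_{0.92} = 1.405.
So -8.43 = μ − 0.6433σ and 33.5 = μ + 1.405σ.
Subtracting: σ = (33.5 − -8.43)/(1.405 − (-0.6433)) = 20.469.
Then μ = -8.43 − (-0.6433)·20.469 = 4.739.

μ = 4.739, σ = 20.469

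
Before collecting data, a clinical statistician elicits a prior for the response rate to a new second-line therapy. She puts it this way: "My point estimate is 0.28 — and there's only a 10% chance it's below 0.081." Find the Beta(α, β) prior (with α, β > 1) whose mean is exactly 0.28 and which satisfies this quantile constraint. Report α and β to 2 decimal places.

α ≈ 1.76, β ≈ 4.54

With mean 0.28 fixed, write α = 0.28s, β = 0.72s where s = α+β.
Need P(θ < 0.081) = 0.1 under Beta(0.28s, 0.72s). Normal approximation: (q−m)/√(m(1−m)/s) ≈ z_{0.1} = -1.28, so s ≈ 0.28·0.72·(-1.28)²/(0.081−0.28)² = 8.4.
At s = 8.4: P(θ<0.081) ≈ 0.063. Adjusting to match 0.1 gives s ≈ 6.30.
So α = 0.28·6.30 ≈ 1.76, β = 0.72·6.30 ≈ 4.54.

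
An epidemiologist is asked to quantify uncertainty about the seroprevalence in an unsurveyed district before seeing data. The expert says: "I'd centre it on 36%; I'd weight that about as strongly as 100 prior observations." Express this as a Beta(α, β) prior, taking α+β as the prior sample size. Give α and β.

Under the effective-sample-size interpretation, Beta(α, β) has prior mean α/(α+β) and prior sample size α+β.
So α+β = 100 and α/(α+β) = 0.36, giving α = 0.36·100 = 36 and β = 100 − 36 = 64.

α = 36, β = 64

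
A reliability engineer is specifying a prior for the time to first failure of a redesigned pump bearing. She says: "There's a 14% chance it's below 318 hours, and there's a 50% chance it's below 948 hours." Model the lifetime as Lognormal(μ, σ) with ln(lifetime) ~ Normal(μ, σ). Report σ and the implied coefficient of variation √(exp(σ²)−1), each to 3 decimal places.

If T ~ Lognormal(μ,σ) then ln T ~ Normal(μ,σ), so the p-quantile of ln T is μ + z_p·σ.
ln(318) = 5.762 and ln(948) = 6.854; z_{0.14} = -1.08, z_{0.5} = 0.
σ = (6.854 − 5.762)/(0 − (-1.08)) = 1.011.
μ = 5.762 − (-1.08)·1.011 = 6.854.
CV = √(exp(σ²)−1) = √(exp(1.0223)−1) = 1.334.

σ ≈ 1.011, CV ≈ 1.334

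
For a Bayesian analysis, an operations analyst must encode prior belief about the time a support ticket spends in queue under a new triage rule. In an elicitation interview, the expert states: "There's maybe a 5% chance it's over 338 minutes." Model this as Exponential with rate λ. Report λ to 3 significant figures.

P(T > 338.0) = e^(−λ·338.0) = 0.05, so λ = −ln(0.05)/338.0 = 0.00886.

λ ≈ 0.00886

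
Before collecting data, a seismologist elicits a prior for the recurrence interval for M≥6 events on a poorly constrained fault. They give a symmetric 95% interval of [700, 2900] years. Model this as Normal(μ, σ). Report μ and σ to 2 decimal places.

μ = 1800.00, σ = 561.23

A symmetric 95% interval runs μ ± z·σ with z = 1.96.
Half-width = 1100, so σ = 1100/1.96 = 561.23.
μ is the interval midpoint, 1800.00.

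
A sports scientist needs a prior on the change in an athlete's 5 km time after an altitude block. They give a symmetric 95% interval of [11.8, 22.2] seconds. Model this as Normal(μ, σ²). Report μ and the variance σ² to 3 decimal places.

μ = 17.000, σ² = 7.039

A symmetric 95% interval runs μ ± z·σ with z = 1.96.
Half-width = 5.2, so σ = 5.2/1.96 = 2.6531 and σ² = 7.039.
μ is the interval midpoint, 17.000.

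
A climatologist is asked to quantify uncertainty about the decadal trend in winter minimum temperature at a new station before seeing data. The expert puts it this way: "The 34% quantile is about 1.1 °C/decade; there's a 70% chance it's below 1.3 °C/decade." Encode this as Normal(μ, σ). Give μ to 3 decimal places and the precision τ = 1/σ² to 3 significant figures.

μ = 1.188, τ = 21.9

For Normal(μ,σ), the p-quantile is μ + z_p·σ. Here z_{0.34} = -0.4125, z_{0.7} = 0.5244.
So 1.1 = μ − 0.4125σ and 1.3 = μ + 0.5244σ.
Subtracting: σ = (1.3 − 1.1)/(0.5244 − (-0.4125)) = 0.213.
Then μ = 1.1 − (-0.4125)·0.213 = 1.188.
Precision τ = 1/σ² = 1/0.2135² = 21.9.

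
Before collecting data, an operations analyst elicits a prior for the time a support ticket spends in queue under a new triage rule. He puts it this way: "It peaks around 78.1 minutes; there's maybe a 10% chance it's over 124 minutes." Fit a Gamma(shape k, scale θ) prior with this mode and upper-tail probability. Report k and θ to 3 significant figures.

Gamma(k,θ) with k>1 has mode (k−1)θ, so θ = 78.1/(k−1).
Need P(X < 124) = 0.9 with θ tied to k this way. Start at k = 2, θ = 78.1: P(X<124) ≈ 0.471.
Too low — raise k to concentrate. Iterating converges to k ≈ 9.78.
Then θ = 78.1/(9.78−1) ≈ 8.89.

k ≈ 9.78, θ ≈ 8.89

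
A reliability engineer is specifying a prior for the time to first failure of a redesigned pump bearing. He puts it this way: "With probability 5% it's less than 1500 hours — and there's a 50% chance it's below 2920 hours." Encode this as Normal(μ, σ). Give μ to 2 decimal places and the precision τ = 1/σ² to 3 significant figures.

μ = 2920.00, τ = 1.34e-06

For Normal(μ,σ), the p-quantile is μ + z_p·σ. Here z_{0.05} = -1.645, z_{0.5} = 0.
So 1500 = μ − 1.645σ and 2920 = μ + 0σ.
Subtracting: σ = (2920 − 1500)/(0 − (-1.645)) = 863.30.
Then μ = 1500 − (-1.645)·863.30 = 2920.00.
Precision τ = 1/σ² = 1/863.3² = 1.34e-06.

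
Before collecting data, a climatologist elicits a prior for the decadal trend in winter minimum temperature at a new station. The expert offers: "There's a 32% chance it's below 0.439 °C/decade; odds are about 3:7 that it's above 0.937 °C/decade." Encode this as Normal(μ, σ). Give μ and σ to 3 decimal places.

The p-quantile of Normal(μ,σ) is μ + z_p·σ, with z_{0.32} = -0.4677 and z_{0.7} = 0.5244.
Eliminate σ: μ = (z₂·x₁ − z₁·x₂)/(z₂ − z₁) = (0.5244·0.439 − (-0.4677)·0.937)/0.9921 = 0.674.
Then σ = (x₂ − x₁)/(z₂ − z₁) = (0.937 − 0.439)/0.9921 = 0.502.

μ = 0.674, σ = 0.502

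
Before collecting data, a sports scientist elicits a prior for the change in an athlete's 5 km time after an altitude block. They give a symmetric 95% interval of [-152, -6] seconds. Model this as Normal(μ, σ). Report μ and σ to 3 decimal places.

A symmetric 95% interval runs μ ± z·σ with z = 1.96.
Half-width = 73, so σ = 73/1.96 = 37.246.
μ is the interval midpoint, -79.000.

μ = -79.000, σ = 37.246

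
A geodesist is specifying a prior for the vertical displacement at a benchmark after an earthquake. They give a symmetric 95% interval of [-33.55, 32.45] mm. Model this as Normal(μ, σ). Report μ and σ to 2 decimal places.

A symmetric 95% interval runs μ ± z·σ with z = 1.96.
Half-width = 33, so σ = 33/1.96 = 16.84.
μ is the interval midpoint, -0.55.

μ = -0.55, σ = 16.84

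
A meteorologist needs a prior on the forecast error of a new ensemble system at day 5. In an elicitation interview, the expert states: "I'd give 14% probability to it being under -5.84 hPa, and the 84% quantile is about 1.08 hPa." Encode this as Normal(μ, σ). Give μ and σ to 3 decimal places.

For Normal(μ,σ), the p-quantile is μ + z_p·σ. Here z_{0.14} = -1.08, z_{0.84} = 0.9945.
So -5.84 = μ − 1.08σ and 1.08 = μ + 0.9945σ.
Subtracting: σ = (1.08 − -5.84)/(0.9945 − (-1.08)) = 3.335.
Then μ = -5.84 − (-1.08)·3.335 = -2.237.

μ = -2.237, σ = 3.335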